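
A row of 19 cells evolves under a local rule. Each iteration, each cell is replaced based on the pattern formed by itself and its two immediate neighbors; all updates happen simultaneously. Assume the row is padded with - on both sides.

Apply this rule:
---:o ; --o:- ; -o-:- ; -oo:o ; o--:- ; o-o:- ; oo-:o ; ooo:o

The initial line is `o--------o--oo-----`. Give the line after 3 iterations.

--oooooo----oo-oooo
o-oooooo-oo-oo-oooo
--oooooo-oo-oo-oooo

--oooooo-oo-oo-oooo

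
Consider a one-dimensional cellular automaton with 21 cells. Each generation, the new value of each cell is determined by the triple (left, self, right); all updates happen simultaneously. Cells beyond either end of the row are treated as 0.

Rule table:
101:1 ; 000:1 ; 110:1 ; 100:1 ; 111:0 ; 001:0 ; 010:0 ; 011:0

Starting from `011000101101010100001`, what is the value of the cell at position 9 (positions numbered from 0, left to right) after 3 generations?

1

generation 1: 001110010110101011100
generation 2: 100011001011010100111
generation 3: 011001100101101010001
position 9 holds 1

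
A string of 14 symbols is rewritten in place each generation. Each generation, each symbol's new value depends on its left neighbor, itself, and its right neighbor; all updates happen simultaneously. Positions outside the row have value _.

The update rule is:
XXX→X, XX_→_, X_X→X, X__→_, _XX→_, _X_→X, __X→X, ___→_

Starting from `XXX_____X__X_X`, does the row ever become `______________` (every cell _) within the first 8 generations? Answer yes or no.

no

_X_____XX_XXXX
XX____X__X_XX_
_____XX_XXX___
____X__X_X____
___XX_XXXX____
__X__X_XX_____
_XX_XXX_______
X__X_X________
generation 8 is X__X_X________, still not uniform _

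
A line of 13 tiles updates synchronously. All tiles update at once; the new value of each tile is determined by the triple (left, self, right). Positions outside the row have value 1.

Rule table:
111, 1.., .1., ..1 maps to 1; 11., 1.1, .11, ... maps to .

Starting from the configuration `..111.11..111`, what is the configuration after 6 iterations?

..11.....1111

iteration 1: 11.1....11.11
iteration 2: 1..11..1....1
iteration 3: .11..1111..1.
iteration 4: ...11.11.111.
iteration 5: 1.1.......1..
iteration 6: ..11.....1111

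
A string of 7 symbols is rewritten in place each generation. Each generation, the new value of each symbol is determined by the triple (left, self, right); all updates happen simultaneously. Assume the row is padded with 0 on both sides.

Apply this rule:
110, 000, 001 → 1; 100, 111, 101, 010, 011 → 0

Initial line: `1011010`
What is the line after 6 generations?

0001000
1110011
0010101
1100000
0101111
1000001

1000001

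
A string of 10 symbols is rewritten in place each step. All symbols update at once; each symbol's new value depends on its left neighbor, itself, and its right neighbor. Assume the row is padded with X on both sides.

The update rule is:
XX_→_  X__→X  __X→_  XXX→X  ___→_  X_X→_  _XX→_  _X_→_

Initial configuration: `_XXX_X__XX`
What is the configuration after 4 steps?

__X__X____

step 1: __X___X__X
step 2: X__X___X__
step 3: _X__X___X_
step 4: __X__X____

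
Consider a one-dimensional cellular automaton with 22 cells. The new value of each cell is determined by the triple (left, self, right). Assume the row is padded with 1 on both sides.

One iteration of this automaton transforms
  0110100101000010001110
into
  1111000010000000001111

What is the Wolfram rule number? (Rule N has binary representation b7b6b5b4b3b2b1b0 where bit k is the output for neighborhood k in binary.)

position 19: 111 → 1  (bit 7 = 1)
position 2: 110 → 1  (bit 6 = 1)
position 0: 101 → 1  (bit 5 = 1)
position 5: 100 → 0  (bit 4 = 0)
position 1: 011 → 1  (bit 3 = 1)
position 4: 010 → 0  (bit 2 = 0)
position 6: 001 → 0  (bit 1 = 0)
position 11: 000 → 0  (bit 0 = 0)
bits b7..b0 = 11101000 = 232

232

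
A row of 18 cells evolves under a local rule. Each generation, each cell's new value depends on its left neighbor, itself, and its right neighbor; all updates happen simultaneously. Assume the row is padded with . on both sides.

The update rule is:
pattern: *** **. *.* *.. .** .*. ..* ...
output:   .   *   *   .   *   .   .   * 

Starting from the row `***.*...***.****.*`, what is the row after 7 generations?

*******.*.*..***..

*.**..*.*.***..**.
.***...*.**.*..**.
.*.*.*..****...**.
..*.*...*..*.*.**.
*..*..*.....*.***.
........***..**.*.
*******.*.*..***..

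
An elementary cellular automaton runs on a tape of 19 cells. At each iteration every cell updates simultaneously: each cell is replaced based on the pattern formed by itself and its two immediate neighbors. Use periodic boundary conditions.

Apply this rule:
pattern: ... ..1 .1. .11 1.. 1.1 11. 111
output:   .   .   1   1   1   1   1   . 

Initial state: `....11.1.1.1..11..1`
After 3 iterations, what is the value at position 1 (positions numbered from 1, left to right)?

1...111111111.111.1
11..1.......111.111
.11.11......1.111..
position 1 holds .

.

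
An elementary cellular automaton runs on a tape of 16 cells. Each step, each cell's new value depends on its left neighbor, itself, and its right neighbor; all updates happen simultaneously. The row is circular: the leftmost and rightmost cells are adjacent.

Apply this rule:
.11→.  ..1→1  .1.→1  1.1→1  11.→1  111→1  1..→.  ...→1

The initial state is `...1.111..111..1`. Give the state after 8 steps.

.1111.11.1.11.11
1.1111.1111.11.1
11.1111.1111.11.
.11.1111.1111.11
1.11.1111.1111.1
11.11.1111.1111.
.11.11.1111.1111
1.11.11.1111.111

1.11.11.1111.111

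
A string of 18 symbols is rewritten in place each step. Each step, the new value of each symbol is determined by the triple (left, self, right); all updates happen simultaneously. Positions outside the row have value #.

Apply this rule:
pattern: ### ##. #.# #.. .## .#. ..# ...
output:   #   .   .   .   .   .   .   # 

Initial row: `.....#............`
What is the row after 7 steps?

.###...##########.
..#..#..########..
.........######...
.#######..####..#.
..#####....##.....
...###..##....###.
.#..#......##..#..

.#..#......##..#..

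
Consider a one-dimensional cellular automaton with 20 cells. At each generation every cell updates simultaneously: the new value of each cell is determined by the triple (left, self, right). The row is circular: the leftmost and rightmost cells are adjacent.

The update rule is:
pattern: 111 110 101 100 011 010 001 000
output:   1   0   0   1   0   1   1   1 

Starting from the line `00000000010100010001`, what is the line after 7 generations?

generation 1: 11111111110111111111
generation 2: 11111111100011111111
generation 3: 11111111011101111111
generation 4: 11111110001000111111
generation 5: 11111101111111011111
generation 6: 11111000111110001111
generation 7: 11110111011101110111

11110111011101110111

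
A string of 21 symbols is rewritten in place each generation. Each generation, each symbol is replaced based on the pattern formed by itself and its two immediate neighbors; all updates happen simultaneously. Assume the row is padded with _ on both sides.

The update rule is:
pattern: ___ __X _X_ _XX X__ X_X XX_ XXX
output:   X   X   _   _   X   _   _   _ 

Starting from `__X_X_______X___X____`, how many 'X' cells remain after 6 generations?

generation 1: XX___XXXXXXX_XXX_XXXX
generation 2: __XXX________________
generation 3: XX___XXXXXXXXXXXXXXXX
generation 4: __XXX________________  (repeats generation 2; period 2)
generation 6: __XXX________________
count of X: 3

3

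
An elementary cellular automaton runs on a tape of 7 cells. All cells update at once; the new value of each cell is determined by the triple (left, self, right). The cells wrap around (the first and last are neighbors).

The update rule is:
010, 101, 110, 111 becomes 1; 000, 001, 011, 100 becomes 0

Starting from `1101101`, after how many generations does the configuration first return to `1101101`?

7

generation 1: 1110110
generation 2: 0111011
generation 3: 1011101
generation 4: 1101110
generation 5: 0110111
generation 6: 1011011
generation 7: 1101101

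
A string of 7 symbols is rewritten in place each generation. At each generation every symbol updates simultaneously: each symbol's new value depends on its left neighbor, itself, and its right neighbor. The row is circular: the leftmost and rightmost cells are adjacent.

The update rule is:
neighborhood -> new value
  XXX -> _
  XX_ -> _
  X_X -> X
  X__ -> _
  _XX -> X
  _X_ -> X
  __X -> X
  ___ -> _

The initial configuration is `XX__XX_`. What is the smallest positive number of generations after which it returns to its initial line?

7

X__XX_X
__XX_XX
_XX_XX_
XX_XX__
X_XX__X
_XX__XX
XX__XX_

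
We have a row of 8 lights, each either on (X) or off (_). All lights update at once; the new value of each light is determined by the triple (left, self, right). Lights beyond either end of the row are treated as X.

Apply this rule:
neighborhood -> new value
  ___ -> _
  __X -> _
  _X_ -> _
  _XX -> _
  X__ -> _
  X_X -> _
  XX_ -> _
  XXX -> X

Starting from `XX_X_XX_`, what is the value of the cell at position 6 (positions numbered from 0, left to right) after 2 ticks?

_

X_______
________
position 6 holds _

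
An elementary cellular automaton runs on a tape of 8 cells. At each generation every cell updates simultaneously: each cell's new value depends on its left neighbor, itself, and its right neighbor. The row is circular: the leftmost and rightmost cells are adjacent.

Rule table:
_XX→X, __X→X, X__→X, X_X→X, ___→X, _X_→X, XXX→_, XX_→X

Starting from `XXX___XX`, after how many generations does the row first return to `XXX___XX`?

2

__XXXXX_
XXX___XX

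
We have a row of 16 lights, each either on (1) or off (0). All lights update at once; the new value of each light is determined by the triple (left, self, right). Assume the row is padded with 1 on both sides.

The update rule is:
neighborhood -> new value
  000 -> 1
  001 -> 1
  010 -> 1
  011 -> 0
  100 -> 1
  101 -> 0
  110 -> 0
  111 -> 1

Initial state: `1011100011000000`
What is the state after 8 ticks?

1101111111111111

0001011100111111
1111001011011111
1110111000001111
1100010111110111
1011110011100011
0001101101011101
1110000001001000
1101111111111111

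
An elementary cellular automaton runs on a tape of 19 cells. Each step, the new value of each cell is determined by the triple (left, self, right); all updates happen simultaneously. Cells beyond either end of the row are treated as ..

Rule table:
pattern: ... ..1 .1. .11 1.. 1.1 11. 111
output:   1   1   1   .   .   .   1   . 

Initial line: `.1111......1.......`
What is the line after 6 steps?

1.111......1......1

step 1: 1...1.111111.111111
step 2: 1.111......1......1
step 3: 1...1.111111.111111  (repeats step 1; period 2)
step 6: 1.111......1......1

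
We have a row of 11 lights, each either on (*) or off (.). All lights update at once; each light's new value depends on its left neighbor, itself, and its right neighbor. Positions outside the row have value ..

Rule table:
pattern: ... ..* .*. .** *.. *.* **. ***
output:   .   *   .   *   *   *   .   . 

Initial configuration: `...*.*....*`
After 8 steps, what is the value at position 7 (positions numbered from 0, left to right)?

.

step 1: ..*.*.*..*.
step 2: .*.*.*.**.*
step 3: *.*.*.**.*.
step 4: .*.*.**.*.*
step 5: *.*.**.*.*.
step 6: .*.**.*.*.*
step 7: *.**.*.*.*.
step 8: .**.*.*.*.*
position 7 holds .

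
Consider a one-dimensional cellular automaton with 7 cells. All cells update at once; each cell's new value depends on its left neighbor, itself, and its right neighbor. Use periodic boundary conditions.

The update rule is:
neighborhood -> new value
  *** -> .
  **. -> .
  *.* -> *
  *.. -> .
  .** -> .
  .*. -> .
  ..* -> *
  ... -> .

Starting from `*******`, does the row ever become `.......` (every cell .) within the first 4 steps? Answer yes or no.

yes

step 1: .......
all cells are . at step 1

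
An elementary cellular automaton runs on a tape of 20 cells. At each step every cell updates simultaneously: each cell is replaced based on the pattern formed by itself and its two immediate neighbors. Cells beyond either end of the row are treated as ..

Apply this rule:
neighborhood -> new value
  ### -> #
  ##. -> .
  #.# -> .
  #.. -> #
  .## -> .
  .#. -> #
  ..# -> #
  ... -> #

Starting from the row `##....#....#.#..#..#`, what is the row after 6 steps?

..##########.#######
##.########...#####.
....######.###.###.#
####.####...#...#..#
.##...##.###########
#..###....#########.

#..###....#########.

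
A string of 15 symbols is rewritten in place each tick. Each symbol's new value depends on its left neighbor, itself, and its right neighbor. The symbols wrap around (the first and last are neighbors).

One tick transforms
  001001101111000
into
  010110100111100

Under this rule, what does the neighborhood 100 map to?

At position 3 the neighborhood is 100; the next row has 1 there.

1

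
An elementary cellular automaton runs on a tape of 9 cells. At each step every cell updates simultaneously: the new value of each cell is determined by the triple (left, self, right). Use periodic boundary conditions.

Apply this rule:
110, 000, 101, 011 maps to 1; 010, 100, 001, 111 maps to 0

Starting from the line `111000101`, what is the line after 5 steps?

001010011
000100011
010001011
100100111
100000100

100000100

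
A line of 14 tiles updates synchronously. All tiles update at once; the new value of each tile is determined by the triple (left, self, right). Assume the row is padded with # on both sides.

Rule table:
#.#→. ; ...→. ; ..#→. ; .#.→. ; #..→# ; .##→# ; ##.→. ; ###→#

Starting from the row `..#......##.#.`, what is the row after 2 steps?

.#..#.....#...

#..#.....#....
.#..#.....#...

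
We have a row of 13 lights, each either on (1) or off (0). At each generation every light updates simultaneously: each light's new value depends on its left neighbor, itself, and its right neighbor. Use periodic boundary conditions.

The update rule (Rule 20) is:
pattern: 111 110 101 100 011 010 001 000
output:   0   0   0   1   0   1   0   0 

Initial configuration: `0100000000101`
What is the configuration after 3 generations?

0110000000101
0001000000101
1001100000101

1001100000101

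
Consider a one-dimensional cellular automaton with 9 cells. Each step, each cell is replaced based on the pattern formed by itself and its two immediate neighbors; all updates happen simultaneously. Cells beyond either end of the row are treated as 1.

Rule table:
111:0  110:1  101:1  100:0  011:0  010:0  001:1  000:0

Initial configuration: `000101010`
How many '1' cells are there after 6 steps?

5

001010101
010101010
101010101
110101010
011010101
101101010
count of 1: 5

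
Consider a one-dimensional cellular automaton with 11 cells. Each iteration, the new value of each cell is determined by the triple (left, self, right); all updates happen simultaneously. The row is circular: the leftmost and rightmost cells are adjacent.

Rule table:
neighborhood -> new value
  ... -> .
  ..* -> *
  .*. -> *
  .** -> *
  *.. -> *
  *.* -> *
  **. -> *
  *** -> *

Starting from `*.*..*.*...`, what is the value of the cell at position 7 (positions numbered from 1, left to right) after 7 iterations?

*

iteration 1: *********.*
iteration 2: ***********
iteration 3: ***********  (fixed point — unchanged through iteration 7)
position 7 holds *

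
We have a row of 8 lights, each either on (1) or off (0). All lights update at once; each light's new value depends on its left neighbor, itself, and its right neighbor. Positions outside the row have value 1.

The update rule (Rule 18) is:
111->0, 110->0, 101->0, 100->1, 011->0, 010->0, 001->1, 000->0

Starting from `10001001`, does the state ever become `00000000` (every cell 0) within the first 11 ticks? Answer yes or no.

tick 1: 01010110
tick 2: 00000000
all cells are 0 at tick 2

yes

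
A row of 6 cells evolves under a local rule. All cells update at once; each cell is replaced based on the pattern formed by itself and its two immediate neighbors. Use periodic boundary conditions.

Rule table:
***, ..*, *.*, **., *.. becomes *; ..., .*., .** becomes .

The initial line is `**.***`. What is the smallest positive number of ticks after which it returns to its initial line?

6

***.**
****.*
*****.
.*****
*.****
**.***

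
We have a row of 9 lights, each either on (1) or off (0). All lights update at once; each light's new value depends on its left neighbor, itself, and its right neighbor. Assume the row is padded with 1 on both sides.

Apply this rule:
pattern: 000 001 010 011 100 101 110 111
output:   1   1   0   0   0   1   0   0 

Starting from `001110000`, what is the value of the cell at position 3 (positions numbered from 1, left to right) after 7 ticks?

0

010000111
100111000
001000011
010011100
100100001
001001110
010010001
position 3 holds 0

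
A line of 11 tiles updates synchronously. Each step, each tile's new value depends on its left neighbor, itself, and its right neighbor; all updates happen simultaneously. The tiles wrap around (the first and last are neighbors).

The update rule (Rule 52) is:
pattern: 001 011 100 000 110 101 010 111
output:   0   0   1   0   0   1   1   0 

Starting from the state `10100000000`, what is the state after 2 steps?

11110000000
00001000000

00001000000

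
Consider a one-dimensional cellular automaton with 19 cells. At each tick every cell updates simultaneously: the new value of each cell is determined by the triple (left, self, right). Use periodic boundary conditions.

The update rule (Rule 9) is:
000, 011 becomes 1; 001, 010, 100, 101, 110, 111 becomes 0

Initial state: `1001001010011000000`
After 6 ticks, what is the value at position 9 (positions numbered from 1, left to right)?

1

tick 1: 0000000000010011110
tick 2: 1111111111000010000
tick 3: 1000000000011000110
tick 4: 0011111111010010100
tick 5: 1010000000000000001
tick 6: 0000111111111111101
position 9 holds 1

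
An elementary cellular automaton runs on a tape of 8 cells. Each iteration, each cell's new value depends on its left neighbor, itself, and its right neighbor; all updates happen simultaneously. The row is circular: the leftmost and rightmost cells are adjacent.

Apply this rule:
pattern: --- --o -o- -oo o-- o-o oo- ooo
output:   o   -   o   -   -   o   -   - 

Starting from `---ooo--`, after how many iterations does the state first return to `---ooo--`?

2

iteration 1: oo-----o
iteration 2: ---ooo--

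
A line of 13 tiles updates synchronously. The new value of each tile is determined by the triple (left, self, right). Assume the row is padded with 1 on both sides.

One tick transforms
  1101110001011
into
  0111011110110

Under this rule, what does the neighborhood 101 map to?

1

At position 2 the neighborhood is 101; the next row has 1 there.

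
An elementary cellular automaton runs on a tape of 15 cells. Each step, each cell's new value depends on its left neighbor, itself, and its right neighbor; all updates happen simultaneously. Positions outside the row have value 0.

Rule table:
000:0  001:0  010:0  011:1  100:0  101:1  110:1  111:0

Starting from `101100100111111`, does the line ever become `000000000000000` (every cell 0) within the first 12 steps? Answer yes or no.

yes

011100000100001
010100000000000
001000000000000
000000000000000
all cells are 0 at step 4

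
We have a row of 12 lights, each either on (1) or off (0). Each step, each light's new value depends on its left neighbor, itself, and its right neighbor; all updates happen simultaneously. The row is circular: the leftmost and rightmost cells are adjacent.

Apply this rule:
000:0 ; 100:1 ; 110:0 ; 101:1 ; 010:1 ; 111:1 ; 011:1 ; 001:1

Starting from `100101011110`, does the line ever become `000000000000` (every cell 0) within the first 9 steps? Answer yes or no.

no

step 1: 111111111101
step 2: 111111111011
step 3: 111111110111
step 4: 111111101111
step 5: 111111011111
step 6: 111110111111
step 7: 111101111111
step 8: 111011111111
step 9: 110111111111
step 9 is 110111111111, still not uniform 0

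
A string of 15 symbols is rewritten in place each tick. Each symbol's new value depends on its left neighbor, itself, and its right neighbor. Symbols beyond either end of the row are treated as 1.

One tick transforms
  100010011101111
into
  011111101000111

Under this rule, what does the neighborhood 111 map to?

At position 8 the neighborhood is 111; the next row has 1 there.

1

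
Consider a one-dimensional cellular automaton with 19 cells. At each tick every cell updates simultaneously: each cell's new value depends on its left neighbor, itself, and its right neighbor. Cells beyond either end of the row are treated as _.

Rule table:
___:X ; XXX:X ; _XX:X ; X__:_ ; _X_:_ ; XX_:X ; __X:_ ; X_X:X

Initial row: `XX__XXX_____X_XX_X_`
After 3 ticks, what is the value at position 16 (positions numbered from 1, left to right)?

X

XX__XXX_XXX__XXXX__
XX__XXXXXXX__XXXX_X
XX__XXXXXXX__XXXXX_
position 16 holds X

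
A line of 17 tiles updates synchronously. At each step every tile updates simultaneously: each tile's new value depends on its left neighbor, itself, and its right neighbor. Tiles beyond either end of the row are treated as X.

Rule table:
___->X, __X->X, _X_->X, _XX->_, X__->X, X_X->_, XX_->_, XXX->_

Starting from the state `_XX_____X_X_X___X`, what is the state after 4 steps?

step 1: ___XXXXXX_X_XXXX_
step 2: XXX_______X______
step 3: ___XXXXXXXXXXXXXX
step 4: XXX______________

XXX______________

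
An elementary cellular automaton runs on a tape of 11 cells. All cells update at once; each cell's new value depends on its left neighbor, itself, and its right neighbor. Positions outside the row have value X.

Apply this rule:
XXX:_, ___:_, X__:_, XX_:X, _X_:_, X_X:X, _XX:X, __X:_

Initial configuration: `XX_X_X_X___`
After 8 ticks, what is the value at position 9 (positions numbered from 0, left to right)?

_XX_X_X____
XXXX_X_____
___XX______
___XX______  (fixed point — unchanged through tick 8)
position 9 holds _

_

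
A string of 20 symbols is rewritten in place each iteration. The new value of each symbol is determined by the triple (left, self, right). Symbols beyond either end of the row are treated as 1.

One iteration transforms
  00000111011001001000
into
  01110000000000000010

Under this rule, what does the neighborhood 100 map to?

At position 0 the neighborhood is 100; the next row has 0 there.

0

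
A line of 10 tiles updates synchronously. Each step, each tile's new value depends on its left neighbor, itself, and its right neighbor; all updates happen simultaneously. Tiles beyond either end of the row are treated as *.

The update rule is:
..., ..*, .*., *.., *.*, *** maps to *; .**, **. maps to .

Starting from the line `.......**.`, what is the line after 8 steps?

*******..*
******.**.
*****.*..*
****.****.
***.*.**.*
**.***..*.
*.*.*.****
.*****.***

.*****.***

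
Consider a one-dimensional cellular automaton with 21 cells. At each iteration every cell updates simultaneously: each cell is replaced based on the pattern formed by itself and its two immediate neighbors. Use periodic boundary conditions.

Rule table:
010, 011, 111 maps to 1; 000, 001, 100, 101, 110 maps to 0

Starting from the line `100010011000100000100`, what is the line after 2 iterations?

100010010000100000100

100010010000100000100
100010010000100000100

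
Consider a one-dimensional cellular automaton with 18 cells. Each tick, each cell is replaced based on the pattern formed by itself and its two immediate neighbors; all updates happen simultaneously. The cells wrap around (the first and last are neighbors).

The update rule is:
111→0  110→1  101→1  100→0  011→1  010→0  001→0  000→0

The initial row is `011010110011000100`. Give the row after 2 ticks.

011101110011000000
010111010011000000

010111010011000000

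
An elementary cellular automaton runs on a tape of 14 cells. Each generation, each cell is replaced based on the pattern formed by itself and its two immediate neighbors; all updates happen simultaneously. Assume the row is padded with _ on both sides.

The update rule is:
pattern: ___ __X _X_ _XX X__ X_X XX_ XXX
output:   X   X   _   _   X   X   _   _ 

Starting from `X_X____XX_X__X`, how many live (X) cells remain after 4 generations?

6

_X_XXXX__X_XX_
X_X____XX_X__X  (repeats generation 0; period 2)
generation 4: X_X____XX_X__X
count of X: 6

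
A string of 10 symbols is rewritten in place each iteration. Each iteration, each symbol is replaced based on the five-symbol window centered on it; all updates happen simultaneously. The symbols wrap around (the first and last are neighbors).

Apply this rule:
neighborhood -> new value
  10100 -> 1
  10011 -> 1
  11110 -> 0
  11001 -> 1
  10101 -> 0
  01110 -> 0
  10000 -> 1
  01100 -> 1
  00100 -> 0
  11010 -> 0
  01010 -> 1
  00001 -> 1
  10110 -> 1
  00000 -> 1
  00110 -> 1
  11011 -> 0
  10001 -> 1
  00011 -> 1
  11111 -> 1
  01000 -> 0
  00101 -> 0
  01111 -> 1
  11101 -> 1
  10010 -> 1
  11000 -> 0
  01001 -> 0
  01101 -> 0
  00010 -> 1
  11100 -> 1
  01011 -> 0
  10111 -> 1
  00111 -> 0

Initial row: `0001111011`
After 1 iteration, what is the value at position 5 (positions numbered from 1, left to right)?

1

0110101011
position 5 holds 1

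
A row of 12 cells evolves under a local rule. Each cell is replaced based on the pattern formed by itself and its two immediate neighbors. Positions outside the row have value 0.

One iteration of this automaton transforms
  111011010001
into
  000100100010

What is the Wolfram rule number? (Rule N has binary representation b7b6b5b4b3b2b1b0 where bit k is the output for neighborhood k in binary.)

position 1: 111 → 0  (bit 7 = 0)
position 2: 110 → 0  (bit 6 = 0)
position 3: 101 → 1  (bit 5 = 1)
position 8: 100 → 0  (bit 4 = 0)
position 0: 011 → 0  (bit 3 = 0)
position 7: 010 → 0  (bit 2 = 0)
position 10: 001 → 1  (bit 1 = 1)
position 9: 000 → 0  (bit 0 = 0)
bits b7..b0 = 00100010 = 34

34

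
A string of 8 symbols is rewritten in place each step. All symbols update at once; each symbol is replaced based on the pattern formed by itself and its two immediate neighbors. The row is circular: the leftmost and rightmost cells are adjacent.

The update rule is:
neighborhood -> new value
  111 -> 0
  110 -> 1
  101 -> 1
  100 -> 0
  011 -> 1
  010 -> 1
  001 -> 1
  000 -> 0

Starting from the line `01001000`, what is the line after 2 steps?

11011000
11111001

11111001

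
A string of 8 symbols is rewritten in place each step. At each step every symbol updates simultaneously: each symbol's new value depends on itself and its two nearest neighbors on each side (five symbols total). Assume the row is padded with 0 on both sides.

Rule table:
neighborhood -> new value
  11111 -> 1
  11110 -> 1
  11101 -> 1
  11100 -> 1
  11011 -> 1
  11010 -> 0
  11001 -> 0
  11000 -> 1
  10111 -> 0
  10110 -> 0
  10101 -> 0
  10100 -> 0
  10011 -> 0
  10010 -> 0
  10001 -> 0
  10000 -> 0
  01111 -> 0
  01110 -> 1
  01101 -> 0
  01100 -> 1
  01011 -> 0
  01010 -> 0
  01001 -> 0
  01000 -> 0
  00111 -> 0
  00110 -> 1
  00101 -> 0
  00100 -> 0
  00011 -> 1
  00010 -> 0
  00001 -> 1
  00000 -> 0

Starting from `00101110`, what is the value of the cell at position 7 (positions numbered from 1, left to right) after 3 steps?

10000111
00011011
01110101
position 7 holds 0

0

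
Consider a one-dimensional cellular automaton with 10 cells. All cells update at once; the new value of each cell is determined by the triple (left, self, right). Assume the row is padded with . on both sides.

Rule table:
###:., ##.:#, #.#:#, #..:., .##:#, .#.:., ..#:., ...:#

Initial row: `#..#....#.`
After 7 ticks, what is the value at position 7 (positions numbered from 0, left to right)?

.....##...
####.##.##
#..#######
...#.....#
##...###..
##.#.#.#.#
###.#.#.#.
position 7 holds .

.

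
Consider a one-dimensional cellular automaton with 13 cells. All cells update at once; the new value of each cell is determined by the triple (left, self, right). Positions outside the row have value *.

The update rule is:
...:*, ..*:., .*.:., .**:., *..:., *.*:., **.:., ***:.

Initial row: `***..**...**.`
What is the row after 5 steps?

step 1: ........*....
step 2: .******...**.
step 3: ........*....  (repeats step 1; period 2)
step 5: ........*....

........*....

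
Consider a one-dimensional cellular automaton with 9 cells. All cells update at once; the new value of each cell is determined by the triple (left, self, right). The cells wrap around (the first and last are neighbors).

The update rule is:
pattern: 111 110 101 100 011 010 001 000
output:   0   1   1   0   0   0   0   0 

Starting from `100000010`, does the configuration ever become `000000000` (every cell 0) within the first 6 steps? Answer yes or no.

yes

000000001
000000000
all cells are 0 at step 2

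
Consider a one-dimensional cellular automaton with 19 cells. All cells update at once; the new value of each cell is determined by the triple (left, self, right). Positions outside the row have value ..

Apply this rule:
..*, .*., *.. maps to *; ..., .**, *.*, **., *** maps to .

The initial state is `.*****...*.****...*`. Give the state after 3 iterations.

..*.*..*.***.*..*..

*.....*.**.....*.**
**...**...*...**...
..*.*..*.***.*..*..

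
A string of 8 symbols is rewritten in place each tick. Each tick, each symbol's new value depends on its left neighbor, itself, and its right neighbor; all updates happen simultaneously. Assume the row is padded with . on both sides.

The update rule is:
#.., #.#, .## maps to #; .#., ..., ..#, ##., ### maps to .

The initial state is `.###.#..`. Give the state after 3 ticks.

.#..#.#.
..#..#.#
...#..#.

...#..#.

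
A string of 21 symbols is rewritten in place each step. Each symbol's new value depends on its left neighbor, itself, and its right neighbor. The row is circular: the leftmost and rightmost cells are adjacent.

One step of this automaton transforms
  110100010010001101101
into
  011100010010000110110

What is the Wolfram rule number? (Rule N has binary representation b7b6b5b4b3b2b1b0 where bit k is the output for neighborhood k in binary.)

100

position 0: 111 → 0  (bit 7 = 0)
position 1: 110 → 1  (bit 6 = 1)
position 2: 101 → 1  (bit 5 = 1)
position 4: 100 → 0  (bit 4 = 0)
position 14: 011 → 0  (bit 3 = 0)
position 3: 010 → 1  (bit 2 = 1)
position 6: 001 → 0  (bit 1 = 0)
position 5: 000 → 0  (bit 0 = 0)
bits b7..b0 = 01100100 = 100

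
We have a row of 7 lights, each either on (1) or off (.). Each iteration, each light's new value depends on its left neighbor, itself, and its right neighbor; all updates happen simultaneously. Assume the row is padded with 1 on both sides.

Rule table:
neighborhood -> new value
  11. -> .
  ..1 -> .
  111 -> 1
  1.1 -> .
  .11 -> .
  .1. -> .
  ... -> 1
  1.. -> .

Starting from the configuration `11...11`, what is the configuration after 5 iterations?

...1...

iteration 1: 1..1..1
iteration 2: .......
iteration 3: .11111.
iteration 4: ..111..
iteration 5: ...1...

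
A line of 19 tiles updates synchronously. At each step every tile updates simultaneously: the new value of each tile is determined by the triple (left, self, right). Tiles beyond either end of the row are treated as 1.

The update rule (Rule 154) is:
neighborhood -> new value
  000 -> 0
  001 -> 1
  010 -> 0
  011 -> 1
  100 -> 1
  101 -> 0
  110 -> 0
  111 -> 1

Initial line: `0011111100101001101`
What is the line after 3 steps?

1111111011000111001
1111110010101110111
1111101100001100111

1111101100001100111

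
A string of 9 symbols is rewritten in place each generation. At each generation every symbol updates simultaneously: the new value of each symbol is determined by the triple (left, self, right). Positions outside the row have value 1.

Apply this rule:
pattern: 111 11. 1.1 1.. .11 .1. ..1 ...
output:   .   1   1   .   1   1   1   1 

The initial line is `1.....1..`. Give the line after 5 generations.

11..11111

1.11111.1
111...111
..1.111..
.1111.1.1
11..11111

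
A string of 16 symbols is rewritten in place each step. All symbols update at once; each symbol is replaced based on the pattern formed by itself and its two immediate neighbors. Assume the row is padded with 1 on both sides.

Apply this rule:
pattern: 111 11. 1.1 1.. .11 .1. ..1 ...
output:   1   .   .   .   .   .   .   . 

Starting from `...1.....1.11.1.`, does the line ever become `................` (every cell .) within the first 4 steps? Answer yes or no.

................
all cells are . at step 1

yes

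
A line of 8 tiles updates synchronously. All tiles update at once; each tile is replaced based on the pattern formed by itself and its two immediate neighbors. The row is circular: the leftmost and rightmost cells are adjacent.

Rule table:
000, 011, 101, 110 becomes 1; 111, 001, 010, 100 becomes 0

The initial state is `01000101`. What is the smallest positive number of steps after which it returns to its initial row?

10010010
00000001
01111100
01000101

4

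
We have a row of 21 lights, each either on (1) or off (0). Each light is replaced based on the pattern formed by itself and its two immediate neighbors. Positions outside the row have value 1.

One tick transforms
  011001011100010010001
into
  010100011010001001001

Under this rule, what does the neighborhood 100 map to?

1

At position 3 the neighborhood is 100; the next row has 1 there.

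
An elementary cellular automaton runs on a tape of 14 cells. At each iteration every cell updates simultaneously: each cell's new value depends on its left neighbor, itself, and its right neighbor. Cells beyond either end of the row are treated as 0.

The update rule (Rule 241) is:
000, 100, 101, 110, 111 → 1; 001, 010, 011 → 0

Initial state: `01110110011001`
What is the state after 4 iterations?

iteration 1: 00111011001100
iteration 2: 10011101100111
iteration 3: 01001110110011
iteration 4: 00100111011001

00100111011001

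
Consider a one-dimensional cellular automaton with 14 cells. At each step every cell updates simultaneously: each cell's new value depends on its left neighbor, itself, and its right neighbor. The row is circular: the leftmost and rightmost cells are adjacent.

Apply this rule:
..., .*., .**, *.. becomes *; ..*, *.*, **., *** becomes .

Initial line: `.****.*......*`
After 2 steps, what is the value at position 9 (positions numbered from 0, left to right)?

step 1: .*....******.*
step 2: .****.*......*
position 9 holds .

.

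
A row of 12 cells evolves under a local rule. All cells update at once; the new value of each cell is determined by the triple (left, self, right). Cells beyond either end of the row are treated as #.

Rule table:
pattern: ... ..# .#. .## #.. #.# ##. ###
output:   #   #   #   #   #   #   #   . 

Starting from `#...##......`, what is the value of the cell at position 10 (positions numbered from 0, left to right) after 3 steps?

#

############
............
############
position 10 holds #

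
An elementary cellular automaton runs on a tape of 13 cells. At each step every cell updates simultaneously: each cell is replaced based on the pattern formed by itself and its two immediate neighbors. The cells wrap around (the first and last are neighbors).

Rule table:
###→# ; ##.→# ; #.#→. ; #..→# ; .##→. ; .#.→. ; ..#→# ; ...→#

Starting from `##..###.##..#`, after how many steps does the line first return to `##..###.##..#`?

26

####.##..###.
.###..###.##.
#.####.##..##
#..###..###.#
###.####.##..
.##..###..###
..###.####.##
##.##..###..#
##..###.####.
.###.##..###.
#.##..###.###
#..###.##..##
###.##..###.#
###..###.##..
.####.##..###
..###..###.##
##.####.##..#
##..###..###.
.###.####.##.
#.##..###..##
#..###.####.#
###.##..###..
.##..###.####
..###.##..###
##.##..###.##
##..###.##..#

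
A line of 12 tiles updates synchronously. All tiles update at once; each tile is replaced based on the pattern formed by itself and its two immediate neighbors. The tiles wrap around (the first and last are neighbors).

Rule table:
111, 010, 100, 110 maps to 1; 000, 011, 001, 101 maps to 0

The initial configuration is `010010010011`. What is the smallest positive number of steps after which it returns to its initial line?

12

step 1: 011011011001
step 2: 001001001101
step 3: 101101100101
step 4: 100100110100
step 5: 110110010110
step 6: 010011010010
step 7: 011001011011
step 8: 001101001001
step 9: 100101101101
step 10: 110100100100
step 11: 010110110110
step 12: 010010010011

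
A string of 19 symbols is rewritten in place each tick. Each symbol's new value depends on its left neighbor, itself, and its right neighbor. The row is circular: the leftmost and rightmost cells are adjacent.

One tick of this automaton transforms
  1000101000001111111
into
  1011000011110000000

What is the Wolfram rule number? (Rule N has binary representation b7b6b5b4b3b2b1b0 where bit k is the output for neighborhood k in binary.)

67

position 13: 111 → 0  (bit 7 = 0)
position 0: 110 → 1  (bit 6 = 1)
position 5: 101 → 0  (bit 5 = 0)
position 1: 100 → 0  (bit 4 = 0)
position 12: 011 → 0  (bit 3 = 0)
position 4: 010 → 0  (bit 2 = 0)
position 3: 001 → 1  (bit 1 = 1)
position 2: 000 → 1  (bit 0 = 1)
bits b7..b0 = 01000011 = 67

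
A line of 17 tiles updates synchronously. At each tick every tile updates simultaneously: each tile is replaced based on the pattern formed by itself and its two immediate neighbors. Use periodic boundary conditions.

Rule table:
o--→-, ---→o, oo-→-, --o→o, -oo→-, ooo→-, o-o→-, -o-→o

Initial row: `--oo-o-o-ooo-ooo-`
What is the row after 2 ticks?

---ooo-o-oooooooo

oo---o-o---------
---ooo-o-oooooooo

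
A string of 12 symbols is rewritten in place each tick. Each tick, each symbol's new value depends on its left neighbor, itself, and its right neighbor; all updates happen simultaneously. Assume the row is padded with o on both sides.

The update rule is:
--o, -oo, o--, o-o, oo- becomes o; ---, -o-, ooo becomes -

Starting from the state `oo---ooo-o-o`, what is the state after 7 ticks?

oooo--oooo-o

-oo-oo-oo-oo
ooooooooooo-
----------oo
o--------oo-
oo------oooo
-oo----oo---
oooo--oooo-o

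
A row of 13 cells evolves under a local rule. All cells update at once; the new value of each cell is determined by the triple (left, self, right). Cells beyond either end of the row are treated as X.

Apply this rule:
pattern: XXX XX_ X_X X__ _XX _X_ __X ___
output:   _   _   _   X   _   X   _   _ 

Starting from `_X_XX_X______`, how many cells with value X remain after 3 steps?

3

_X____XX_____
_XX_____X____
___X____XX___
count of X: 3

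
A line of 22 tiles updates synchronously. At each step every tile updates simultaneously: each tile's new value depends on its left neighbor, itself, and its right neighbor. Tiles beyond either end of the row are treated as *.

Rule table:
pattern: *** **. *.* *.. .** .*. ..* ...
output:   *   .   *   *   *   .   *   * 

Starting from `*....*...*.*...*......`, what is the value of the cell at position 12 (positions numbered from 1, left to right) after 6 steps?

.****.***.*.***.******
****.***.*.***.*******
***.***.*.***.********
**.***.*.***.*********
*.***.*.***.**********
.***.*.***.***********
position 12 holds *

*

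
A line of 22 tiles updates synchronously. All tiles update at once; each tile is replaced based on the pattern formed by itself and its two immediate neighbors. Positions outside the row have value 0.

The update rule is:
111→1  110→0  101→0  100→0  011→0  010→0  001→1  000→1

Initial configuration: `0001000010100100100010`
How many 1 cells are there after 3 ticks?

8

1110011100001001001100
0100101001110010010001
1001000010100100100110
count of 1: 8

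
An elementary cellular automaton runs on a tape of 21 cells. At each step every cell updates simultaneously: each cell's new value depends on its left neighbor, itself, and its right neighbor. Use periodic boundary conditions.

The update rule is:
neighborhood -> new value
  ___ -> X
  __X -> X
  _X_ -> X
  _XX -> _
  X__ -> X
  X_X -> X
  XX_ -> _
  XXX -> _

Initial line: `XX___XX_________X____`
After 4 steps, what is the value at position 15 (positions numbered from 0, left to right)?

step 1: __XXX__XXXXXXXXXXXXXX
step 2: XX___XX______________
step 3: __XXX__XXXXXXXXXXXXXX  (repeats step 1; period 2)
step 4: XX___XX______________
position 15 holds _

_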